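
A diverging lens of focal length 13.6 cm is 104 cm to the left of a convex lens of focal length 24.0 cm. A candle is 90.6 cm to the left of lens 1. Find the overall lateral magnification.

f₁ = −13.6 cm (diverging).
Lens 1: 1/d_i1 = 1/(-13.6) − 1/(90.6) = -0.08457, so d_i1 = -11.82 cm; m₁ = −d_i1/d_o1 = +0.1305.
d_o2 = 104 − (-11.82) = 115.8 cm.
Lens 2: 1/d_i2 = 1/(24.0) − 1/(115.8) = 0.03303, so d_i2 = 30.27 cm; m₂ = −d_i2/d_o2 = -0.2614.
m = m₁·m₂ = (+0.1305)(-0.2614) = -0.0341.

m = -0.0341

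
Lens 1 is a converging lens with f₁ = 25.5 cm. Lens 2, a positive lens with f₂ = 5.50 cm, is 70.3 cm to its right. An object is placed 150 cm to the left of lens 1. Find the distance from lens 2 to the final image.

6.39 cm

Lens 1: 1/d_i1 = 1/f₁ − 1/d_o1 = 1/(25.5) − 1/(150) = 0.03255, so d_i1 = 30.72 cm.
The intermediate image is 30.72 cm to the right of lens 1, which is 70.3 − (30.72) = 39.58 cm to the left of lens 2, so d_o2 = +39.58 cm.
Lens 2: 1/d_i2 = 1/f₂ − 1/d_o2 = 1/(5.50) − 1/(39.58) = 0.1566, so d_i2 = 6.39 cm.
The final image is real, 6.39 cm to the right of lens 2 (overall magnification ≈ 0.033).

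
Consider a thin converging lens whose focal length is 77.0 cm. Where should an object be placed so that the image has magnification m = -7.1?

m = −d_i/d_o ⇒ d_i = −m·d_o.
1/f = 1/d_o + 1/d_i = 1/d_o − 1/(m·d_o) = (1 − 1/m)/d_o, so d_o = f(1 − 1/m) = (77.00)(1 − 1/(-7.1)) = 87.8 cm.

87.8 cm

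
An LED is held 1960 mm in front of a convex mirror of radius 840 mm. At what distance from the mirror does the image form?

346 mm

f = R/2 = 840/2 = 420.0 mm; for a convex mirror, f = -420.0 mm.
Mirror equation: 1/s_i = 1/f − 1/s_o = 1/(-420.0) − 1/(1960) = -0.002381 − 0.0005102 = -0.002891, so s_i = -346 mm.
The image is virtual, upright and reduced, behind the mirror.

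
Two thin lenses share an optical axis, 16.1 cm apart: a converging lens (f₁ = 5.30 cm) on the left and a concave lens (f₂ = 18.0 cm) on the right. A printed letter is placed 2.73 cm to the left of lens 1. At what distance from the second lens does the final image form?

Lens 1: 1/d_i1 = 1/f₁ − 1/d_o1 = 1/(5.30) − 1/(2.73) = -0.1776, so d_i1 = -5.630 cm.
The intermediate image is 5.630 cm to the left of lens 1 (virtual), which is 16.1 − (-5.630) = 21.73 cm to the left of lens 2, so d_o2 = +21.73 cm.
Lens 2 is diverging, so f₂ = −18.0 cm.
Lens 2: 1/d_i2 = 1/f₂ − 1/d_o2 = 1/(-18.0) − 1/(21.73) = -0.1016, so d_i2 = -9.84 cm.
The final image is virtual, 9.84 cm to the left of lens 2 (overall magnification ≈ 0.93).

9.84 cm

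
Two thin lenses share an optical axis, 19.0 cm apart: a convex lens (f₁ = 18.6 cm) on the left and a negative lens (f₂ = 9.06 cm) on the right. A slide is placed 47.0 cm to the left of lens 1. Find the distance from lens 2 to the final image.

Lens 1: 1/d_i1 = 1/f₁ − 1/d_o1 = 1/(18.6) − 1/(47.0) = 0.03249, so d_i1 = 30.78 cm.
The intermediate image is 30.78 cm to the right of lens 1, which lies 11.78 cm to the right of lens 2 — a virtual object — so d_o2 = −11.78 cm.
Lens 2 is diverging, so f₂ = −9.06 cm.
Lens 2: 1/d_i2 = 1/f₂ − 1/d_o2 = 1/(-9.06) − 1/(-11.78) = -0.02549, so d_i2 = -39.2 cm.
The final image is virtual, 39.2 cm to the left of lens 2 (overall magnification ≈ 2.2).

39.2 cm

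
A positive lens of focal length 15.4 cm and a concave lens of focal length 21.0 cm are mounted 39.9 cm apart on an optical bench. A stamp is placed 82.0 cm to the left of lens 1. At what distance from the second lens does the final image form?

Lens 1: 1/d_i1 = 1/f₁ − 1/d_o1 = 1/(15.4) − 1/(82.0) = 0.05274, so d_i1 = 18.96 cm.
The intermediate image is 18.96 cm to the right of lens 1, which is 39.9 − (18.96) = 20.94 cm to the left of lens 2, so d_o2 = +20.94 cm.
Lens 2 is diverging, so f₂ = −21.0 cm.
Lens 2: 1/d_i2 = 1/f₂ − 1/d_o2 = 1/(-21.0) − 1/(20.94) = -0.09537, so d_i2 = -10.5 cm.
The final image is virtual, 10.5 cm to the left of lens 2 (overall magnification ≈ -0.12).

10.5 cm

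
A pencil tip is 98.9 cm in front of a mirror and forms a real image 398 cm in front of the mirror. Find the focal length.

f = 79.2 cm (concave)

Real image ⇒ d_i = +398 cm.
1/f = 1/d_o + 1/d_i = 1/(98.9) + 1/(398) = 0.01262, so f = 79.2 cm.
Since f is positive, the mirror is concave.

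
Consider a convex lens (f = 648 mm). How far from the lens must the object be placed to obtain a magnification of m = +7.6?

563 mm

m = −d_i/d_o ⇒ d_i = −m·d_o.
1/f = 1/d_o + 1/d_i = 1/d_o − 1/(m·d_o) = (1 − 1/m)/d_o, so d_o = f(1 − 1/m) = (648.0)(1 − 1/(+7.6)) = 563 mm.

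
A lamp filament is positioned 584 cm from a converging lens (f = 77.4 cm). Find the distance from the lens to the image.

Lens equation: 1/s_i = 1/f − 1/s_o = 1/(77.40) − 1/(584) = 0.01292 − 0.001712 = 0.01121, so s_i = 89.2 cm.
The image is real, inverted and reduced, on the far side of the lens.

89.2 cm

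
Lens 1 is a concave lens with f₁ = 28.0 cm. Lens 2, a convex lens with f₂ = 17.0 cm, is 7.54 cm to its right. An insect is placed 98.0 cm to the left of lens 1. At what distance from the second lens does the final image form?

40.5 cm

Lens 1 is diverging, so f₁ = −28.0 cm.
Lens 1: 1/d_i1 = 1/f₁ − 1/d_o1 = 1/(-28.0) − 1/(98.0) = -0.04592, so d_i1 = -21.78 cm.
The intermediate image is 21.78 cm to the left of lens 1 (virtual), which is 7.54 − (-21.78) = 29.32 cm to the left of lens 2, so d_o2 = +29.32 cm.
Lens 2: 1/d_i2 = 1/f₂ − 1/d_o2 = 1/(17.0) − 1/(29.32) = 0.02472, so d_i2 = 40.5 cm.
The final image is real, 40.5 cm to the right of lens 2 (overall magnification ≈ -0.31).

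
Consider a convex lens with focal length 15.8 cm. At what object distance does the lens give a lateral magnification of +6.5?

13.4 cm

m = −d_i/d_o ⇒ d_i = −m·d_o.
1/f = 1/d_o + 1/d_i = 1/d_o − 1/(m·d_o) = (1 − 1/m)/d_o, so d_o = f(1 − 1/m) = (15.80)(1 − 1/(+6.5)) = 13.4 cm.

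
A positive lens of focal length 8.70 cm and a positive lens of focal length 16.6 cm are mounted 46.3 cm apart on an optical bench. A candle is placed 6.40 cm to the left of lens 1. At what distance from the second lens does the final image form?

21.7 cm

Lens 1: 1/d_i1 = 1/f₁ − 1/d_o1 = 1/(8.70) − 1/(6.40) = -0.04131, so d_i1 = -24.21 cm.
The intermediate image is 24.21 cm to the left of lens 1 (virtual), which is 46.3 − (-24.21) = 70.51 cm to the left of lens 2, so d_o2 = +70.51 cm.
Lens 2: 1/d_i2 = 1/f₂ − 1/d_o2 = 1/(16.6) − 1/(70.51) = 0.04606, so d_i2 = 21.7 cm.
The final image is real, 21.7 cm to the right of lens 2 (overall magnification ≈ -1.2).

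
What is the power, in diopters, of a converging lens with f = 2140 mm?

f = 214 cm = 2.14 m.
P = 1/f = 1/(2.14 m) = +0.467 D.

P = +0.467 D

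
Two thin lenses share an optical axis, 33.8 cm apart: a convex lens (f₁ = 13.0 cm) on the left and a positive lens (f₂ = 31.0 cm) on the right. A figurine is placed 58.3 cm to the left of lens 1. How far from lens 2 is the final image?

38.0 cm

Lens 1: 1/d_i1 = 1/f₁ − 1/d_o1 = 1/(13.0) − 1/(58.3) = 0.05977, so d_i1 = 16.73 cm.
The intermediate image is 16.73 cm to the right of lens 1, which is 33.8 − (16.73) = 17.07 cm to the left of lens 2, so d_o2 = +17.07 cm.
Lens 2: 1/d_i2 = 1/f₂ − 1/d_o2 = 1/(31.0) − 1/(17.07) = -0.02632, so d_i2 = -38.0 cm.
The final image is virtual, 38.0 cm to the left of lens 2 (overall magnification ≈ -0.64).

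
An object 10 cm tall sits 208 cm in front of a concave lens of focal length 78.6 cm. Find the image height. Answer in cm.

2.74 cm

For a concave lens, f = -78.6 cm.
1/d_i = 1/f − 1/d_o = 1/(-78.60) − 1/(208) = -0.01753, so d_i = -57.04 cm.
m = −d_i/d_o = +0.2742.
|h_i| = |m|·h_o = 0.2742 × 10 = 2.74 cm. The image is virtual, upright and reduced, on the same side as the object.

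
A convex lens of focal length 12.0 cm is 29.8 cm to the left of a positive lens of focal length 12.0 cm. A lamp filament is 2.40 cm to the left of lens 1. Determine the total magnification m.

Lens 1: 1/d_i1 = 1/(12.0) − 1/(2.40) = -0.3333, so d_i1 = -3.000 cm; m₁ = −d_i1/d_o1 = +1.250.
d_o2 = 29.8 − (-3.000) = 32.80 cm.
Lens 2: 1/d_i2 = 1/(12.0) − 1/(32.80) = 0.05285, so d_i2 = 18.92 cm; m₂ = −d_i2/d_o2 = -0.5769.
m = m₁·m₂ = (+1.250)(-0.5769) = -0.721.

m = -0.721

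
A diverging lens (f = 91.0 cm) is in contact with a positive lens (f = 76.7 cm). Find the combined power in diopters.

P = +0.205 D

P₁ = 1/f₁ = 1/(-0.910 m) = -1.099 D; P₂ = 1/f₂ = 1/(0.767 m) = +1.304 D.
For thin lenses in contact, P = P₁ + P₂ = (-1.099) + (+1.304) = +0.205 D.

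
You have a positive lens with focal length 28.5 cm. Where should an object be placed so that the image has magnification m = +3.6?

20.6 cm

m = −d_i/d_o ⇒ d_i = −m·d_o.
1/f = 1/d_o + 1/d_i = 1/d_o − 1/(m·d_o) = (1 − 1/m)/d_o, so d_o = f(1 − 1/m) = (28.50)(1 − 1/(+3.6)) = 20.6 cm.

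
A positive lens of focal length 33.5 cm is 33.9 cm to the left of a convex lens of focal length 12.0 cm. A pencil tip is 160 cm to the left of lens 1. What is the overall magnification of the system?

Lens 1: 1/d_i1 = 1/(33.5) − 1/(160) = 0.02360, so d_i1 = 42.37 cm; m₁ = −d_i1/d_o1 = -0.2648.
d_o2 = 33.9 − (42.37) = -8.470 cm (virtual object).
Lens 2: 1/d_i2 = 1/(12.0) − 1/(-8.470) = 0.2014, so d_i2 = 4.965 cm; m₂ = −d_i2/d_o2 = +0.5862.
m = m₁·m₂ = (-0.2648)(+0.5862) = -0.155.

m = -0.155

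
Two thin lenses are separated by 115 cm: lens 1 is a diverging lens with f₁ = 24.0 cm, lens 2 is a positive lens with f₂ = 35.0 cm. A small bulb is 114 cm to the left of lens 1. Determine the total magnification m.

m = -0.0610

f₁ = −24.0 cm (diverging).
Lens 1: 1/d_i1 = 1/(-24.0) − 1/(114) = -0.05044, so d_i1 = -19.83 cm; m₁ = −d_i1/d_o1 = +0.1739.
d_o2 = 115 − (-19.83) = 134.8 cm.
Lens 2: 1/d_i2 = 1/(35.0) − 1/(134.8) = 0.02115, so d_i2 = 47.27 cm; m₂ = −d_i2/d_o2 = -0.3507.
m = m₁·m₂ = (+0.1739)(-0.3507) = -0.0610.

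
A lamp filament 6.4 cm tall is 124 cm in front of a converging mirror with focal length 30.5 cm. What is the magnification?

1/d_i = 1/f − 1/d_o = 1/(30.50) − 1/(124) = 0.02472, so d_i = 40.45 cm.
m = −d_i/d_o = −(40.45)/(124) = -0.326.
The image is real, inverted and reduced, in front of the mirror.

m = -0.326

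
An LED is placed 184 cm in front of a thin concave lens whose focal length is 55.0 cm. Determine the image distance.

42.3 cm

For a concave lens, f = -55.0 cm.
Lens equation: 1/s_i = 1/f − 1/s_o = 1/(-55.00) − 1/(184) = -0.01818 − 0.005435 = -0.02362, so s_i = -42.3 cm.
The image is virtual, upright and reduced, on the same side as the object.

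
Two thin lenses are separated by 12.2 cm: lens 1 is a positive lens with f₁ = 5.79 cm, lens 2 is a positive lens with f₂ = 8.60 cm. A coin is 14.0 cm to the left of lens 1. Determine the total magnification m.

Lens 1: 1/d_i1 = 1/(5.79) − 1/(14.0) = 0.1013, so d_i1 = 9.873 cm; m₁ = −d_i1/d_o1 = -0.7052.
d_o2 = 12.2 − (9.873) = 2.327 cm.
Lens 2: 1/d_i2 = 1/(8.60) − 1/(2.327) = -0.3135, so d_i2 = -3.190 cm; m₂ = −d_i2/d_o2 = +1.371.
m = m₁·m₂ = (-0.7052)(+1.371) = -0.967.

m = -0.967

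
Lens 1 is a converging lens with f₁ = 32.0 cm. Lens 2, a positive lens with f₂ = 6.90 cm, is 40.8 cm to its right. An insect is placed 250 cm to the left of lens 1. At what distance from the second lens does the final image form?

Lens 1: 1/d_i1 = 1/f₁ − 1/d_o1 = 1/(32.0) − 1/(250) = 0.02725, so d_i1 = 36.70 cm.
The intermediate image is 36.70 cm to the right of lens 1, which is 40.8 − (36.70) = 4.100 cm to the left of lens 2, so d_o2 = +4.100 cm.
Lens 2: 1/d_i2 = 1/f₂ − 1/d_o2 = 1/(6.90) − 1/(4.100) = -0.09897, so d_i2 = -10.1 cm.
The final image is virtual, 10.1 cm to the left of lens 2 (overall magnification ≈ -0.36).

10.1 cm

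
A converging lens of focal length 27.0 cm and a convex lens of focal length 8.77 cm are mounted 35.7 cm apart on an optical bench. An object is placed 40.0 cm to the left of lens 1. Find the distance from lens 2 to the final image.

Lens 1: 1/d_i1 = 1/f₁ − 1/d_o1 = 1/(27.0) − 1/(40.0) = 0.01204, so d_i1 = 83.08 cm.
The intermediate image is 83.08 cm to the right of lens 1, which lies 47.38 cm to the right of lens 2 — a virtual object — so d_o2 = −47.38 cm.
Lens 2: 1/d_i2 = 1/f₂ − 1/d_o2 = 1/(8.77) − 1/(-47.38) = 0.1351, so d_i2 = 7.40 cm.
The final image is real, 7.40 cm to the right of lens 2 (overall magnification ≈ -0.32).

7.40 cm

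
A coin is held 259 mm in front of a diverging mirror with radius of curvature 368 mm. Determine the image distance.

108 mm

f = R/2 = 368/2 = 184.0 mm; for a diverging mirror, f = -184.0 mm.
Mirror equation: 1/v = 1/f − 1/u = 1/(-184.0) − 1/(259) = -0.005435 − 0.003861 = -0.009296, so v = -108 mm.
The image is virtual, upright and reduced, behind the mirror.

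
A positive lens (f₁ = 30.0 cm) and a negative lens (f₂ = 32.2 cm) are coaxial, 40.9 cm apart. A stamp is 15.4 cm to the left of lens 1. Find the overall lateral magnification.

m = +0.632

Lens 1: 1/d_i1 = 1/(30.0) − 1/(15.4) = -0.03160, so d_i1 = -31.64 cm; m₁ = −d_i1/d_o1 = +2.055.
d_o2 = 40.9 − (-31.64) = 72.54 cm.
f₂ = −32.2 cm (diverging).
Lens 2: 1/d_i2 = 1/(-32.2) − 1/(72.54) = -0.04484, so d_i2 = -22.30 cm; m₂ = −d_i2/d_o2 = +0.3074.
m = m₁·m₂ = (+2.055)(+0.3074) = +0.632.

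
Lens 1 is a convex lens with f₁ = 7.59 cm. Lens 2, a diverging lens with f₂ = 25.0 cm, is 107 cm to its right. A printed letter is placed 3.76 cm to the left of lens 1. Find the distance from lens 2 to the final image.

Lens 1: 1/d_i1 = 1/f₁ − 1/d_o1 = 1/(7.59) − 1/(3.76) = -0.1342, so d_i1 = -7.451 cm.
The intermediate image is 7.451 cm to the left of lens 1 (virtual), which is 107 − (-7.451) = 114.5 cm to the left of lens 2, so d_o2 = +114.5 cm.
Lens 2 is diverging, so f₂ = −25.0 cm.
Lens 2: 1/d_i2 = 1/f₂ − 1/d_o2 = 1/(-25.0) − 1/(114.5) = -0.04873, so d_i2 = -20.5 cm.
The final image is virtual, 20.5 cm to the left of lens 2 (overall magnification ≈ 0.36).

20.5 cm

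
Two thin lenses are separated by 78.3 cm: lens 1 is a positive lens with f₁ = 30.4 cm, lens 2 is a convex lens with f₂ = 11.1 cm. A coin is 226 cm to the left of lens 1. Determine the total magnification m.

m = +0.0538

Lens 1: 1/d_i1 = 1/(30.4) − 1/(226) = 0.02847, so d_i1 = 35.12 cm; m₁ = −d_i1/d_o1 = -0.1554.
d_o2 = 78.3 − (35.12) = 43.18 cm.
Lens 2: 1/d_i2 = 1/(11.1) − 1/(43.18) = 0.06693, so d_i2 = 14.94 cm; m₂ = −d_i2/d_o2 = -0.3460.
m = m₁·m₂ = (-0.1554)(-0.3460) = +0.0538.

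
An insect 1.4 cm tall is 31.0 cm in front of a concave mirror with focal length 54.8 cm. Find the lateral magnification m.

m = +2.30

1/d_i = 1/f − 1/d_o = 1/(54.80) − 1/(31.0) = -0.01401, so d_i = -71.38 cm.
m = −d_i/d_o = −(-71.38)/(31.0) = +2.30.
The image is virtual, upright and enlarged, behind the mirror.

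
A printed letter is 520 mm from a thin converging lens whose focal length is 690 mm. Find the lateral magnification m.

1/d_i = 1/f − 1/d_o = 1/(690.0) − 1/(520) = -0.0004738, so d_i = -2111 mm.
m = −d_i/d_o = −(-2111)/(520) = +4.06.
The image is virtual, upright and enlarged, on the same side as the object.

m = +4.06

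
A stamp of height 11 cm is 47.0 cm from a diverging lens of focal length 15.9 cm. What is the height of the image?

2.78 cm

For a diverging lens, f = -15.9 cm.
1/d_i = 1/f − 1/d_o = 1/(-15.90) − 1/(47.0) = -0.08417, so d_i = -11.88 cm.
m = −d_i/d_o = +0.2528.
|h_i| = |m|·h_o = 0.2528 × 11 = 2.78 cm. The image is virtual, upright and reduced, on the same side as the object.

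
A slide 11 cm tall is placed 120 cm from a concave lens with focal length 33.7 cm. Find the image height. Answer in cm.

For a concave lens, f = -33.7 cm.
1/d_i = 1/f − 1/d_o = 1/(-33.70) − 1/(120) = -0.03801, so d_i = -26.31 cm.
m = −d_i/d_o = +0.2193.
|h_i| = |m|·h_o = 0.2193 × 11 = 2.41 cm. The image is virtual, upright and reduced, on the same side as the object.

2.41 cm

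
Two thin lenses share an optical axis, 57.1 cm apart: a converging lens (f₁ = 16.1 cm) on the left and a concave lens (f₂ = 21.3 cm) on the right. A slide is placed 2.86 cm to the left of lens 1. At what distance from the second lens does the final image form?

15.8 cm

Lens 1: 1/d_i1 = 1/f₁ − 1/d_o1 = 1/(16.1) − 1/(2.86) = -0.2875, so d_i1 = -3.478 cm.
The intermediate image is 3.478 cm to the left of lens 1 (virtual), which is 57.1 − (-3.478) = 60.58 cm to the left of lens 2, so d_o2 = +60.58 cm.
Lens 2 is diverging, so f₂ = −21.3 cm.
Lens 2: 1/d_i2 = 1/f₂ − 1/d_o2 = 1/(-21.3) − 1/(60.58) = -0.06346, so d_i2 = -15.8 cm.
The final image is virtual, 15.8 cm to the left of lens 2 (overall magnification ≈ 0.32).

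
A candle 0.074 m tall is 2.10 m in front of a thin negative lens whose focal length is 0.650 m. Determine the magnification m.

For a negative lens, f = -0.650 m.
1/d_i = 1/f − 1/d_o = 1/(-0.6500) − 1/(2.10) = -2.015, so d_i = -0.4964 m.
m = −d_i/d_o = −(-0.4964)/(2.10) = +0.236.
The image is virtual, upright and reduced, on the same side as the object.

m = +0.236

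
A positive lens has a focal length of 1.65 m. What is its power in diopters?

P = +0.606 D

P = 1/f = 1/(1.65 m) = +0.606 D.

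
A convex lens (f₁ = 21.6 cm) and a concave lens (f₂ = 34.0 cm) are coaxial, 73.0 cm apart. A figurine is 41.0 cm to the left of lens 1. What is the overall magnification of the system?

m = -0.617

Lens 1: 1/d_i1 = 1/(21.6) − 1/(41.0) = 0.02191, so d_i1 = 45.65 cm; m₁ = −d_i1/d_o1 = -1.113.
d_o2 = 73.0 − (45.65) = 27.35 cm.
f₂ = −34.0 cm (diverging).
Lens 2: 1/d_i2 = 1/(-34.0) − 1/(27.35) = -0.06597, so d_i2 = -15.16 cm; m₂ = −d_i2/d_o2 = +0.5542.
m = m₁·m₂ = (-1.113)(+0.5542) = -0.617.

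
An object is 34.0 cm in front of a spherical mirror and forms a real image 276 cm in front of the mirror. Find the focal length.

Real image ⇒ d_i = +276 cm.
1/f = 1/d_o + 1/d_i = 1/(34.0) + 1/(276) = 0.03303, so f = 30.3 cm.
Since f is positive, the spherical mirror is concave.

f = 30.3 cm (concave)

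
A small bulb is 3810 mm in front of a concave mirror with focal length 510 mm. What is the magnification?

m = -0.155

1/d_i = 1/f − 1/d_o = 1/(510.0) − 1/(3810) = 0.001698, so d_i = 588.8 mm.
m = −d_i/d_o = −(588.8)/(3810) = -0.155.
The image is real, inverted and reduced, in front of the mirror.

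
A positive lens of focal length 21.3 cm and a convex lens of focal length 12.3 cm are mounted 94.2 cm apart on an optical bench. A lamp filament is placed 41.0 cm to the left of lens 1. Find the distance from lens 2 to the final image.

16.3 cm

Lens 1: 1/d_i1 = 1/f₁ − 1/d_o1 = 1/(21.3) − 1/(41.0) = 0.02256, so d_i1 = 44.33 cm.
The intermediate image is 44.33 cm to the right of lens 1, which is 94.2 − (44.33) = 49.87 cm to the left of lens 2, so d_o2 = +49.87 cm.
Lens 2: 1/d_i2 = 1/f₂ − 1/d_o2 = 1/(12.3) − 1/(49.87) = 0.06125, so d_i2 = 16.3 cm.
The final image is real, 16.3 cm to the right of lens 2 (overall magnification ≈ 0.35).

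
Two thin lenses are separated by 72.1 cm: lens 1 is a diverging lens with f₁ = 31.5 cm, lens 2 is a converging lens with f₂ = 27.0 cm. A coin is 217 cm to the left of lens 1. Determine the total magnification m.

m = -0.0471

f₁ = −31.5 cm (diverging).
Lens 1: 1/d_i1 = 1/(-31.5) − 1/(217) = -0.03635, so d_i1 = -27.51 cm; m₁ = −d_i1/d_o1 = +0.1268.
d_o2 = 72.1 − (-27.51) = 99.61 cm.
Lens 2: 1/d_i2 = 1/(27.0) − 1/(99.61) = 0.02700, so d_i2 = 37.04 cm; m₂ = −d_i2/d_o2 = -0.3718.
m = m₁·m₂ = (+0.1268)(-0.3718) = -0.0471.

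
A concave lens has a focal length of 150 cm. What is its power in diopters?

P = -0.667 D

For a concave lens, f = −150 cm.
f = -150 cm = -1.50 m.
P = 1/f = 1/(-1.50 m) = -0.667 D.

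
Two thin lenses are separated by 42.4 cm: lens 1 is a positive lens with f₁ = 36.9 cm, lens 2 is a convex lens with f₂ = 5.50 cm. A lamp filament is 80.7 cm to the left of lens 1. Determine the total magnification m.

Lens 1: 1/d_i1 = 1/(36.9) − 1/(80.7) = 0.01471, so d_i1 = 67.99 cm; m₁ = −d_i1/d_o1 = -0.8425.
d_o2 = 42.4 − (67.99) = -25.59 cm (virtual object).
Lens 2: 1/d_i2 = 1/(5.50) − 1/(-25.59) = 0.2209, so d_i2 = 4.527 cm; m₂ = −d_i2/d_o2 = +0.1769.
m = m₁·m₂ = (-0.8425)(+0.1769) = -0.149.

m = -0.149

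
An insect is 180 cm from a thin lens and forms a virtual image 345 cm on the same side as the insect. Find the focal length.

f = 376 cm (converging)

Virtual image ⇒ d_i = −345 cm.
1/f = 1/d_o + 1/d_i = 1/(180) + 1/(-345) = 0.002657, so f = 376 cm.
Since f is positive, the thin lens is converging.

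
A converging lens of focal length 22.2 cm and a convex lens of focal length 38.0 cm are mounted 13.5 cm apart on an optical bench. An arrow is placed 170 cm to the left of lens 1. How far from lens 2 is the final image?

Lens 1: 1/d_i1 = 1/f₁ − 1/d_o1 = 1/(22.2) − 1/(170) = 0.03916, so d_i1 = 25.53 cm.
The intermediate image is 25.53 cm to the right of lens 1, which lies 12.03 cm to the right of lens 2 — a virtual object — so d_o2 = −12.03 cm.
Lens 2: 1/d_i2 = 1/f₂ − 1/d_o2 = 1/(38.0) − 1/(-12.03) = 0.1094, so d_i2 = 9.14 cm.
The final image is real, 9.14 cm to the right of lens 2 (overall magnification ≈ -0.11).

9.14 cm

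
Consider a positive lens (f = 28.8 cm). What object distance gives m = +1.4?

m = −d_i/d_o ⇒ d_i = −m·d_o.
1/f = 1/d_o + 1/d_i = 1/d_o − 1/(m·d_o) = (1 − 1/m)/d_o, so d_o = f(1 − 1/m) = (28.80)(1 − 1/(+1.4)) = 8.23 cm.

8.23 cm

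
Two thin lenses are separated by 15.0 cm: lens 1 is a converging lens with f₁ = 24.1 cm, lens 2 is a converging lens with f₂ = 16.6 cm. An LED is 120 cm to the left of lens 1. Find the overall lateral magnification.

Lens 1: 1/d_i1 = 1/(24.1) − 1/(120) = 0.03316, so d_i1 = 30.16 cm; m₁ = −d_i1/d_o1 = -0.2513.
d_o2 = 15.0 − (30.16) = -15.16 cm (virtual object).
Lens 2: 1/d_i2 = 1/(16.6) − 1/(-15.16) = 0.1262, so d_i2 = 7.924 cm; m₂ = −d_i2/d_o2 = +0.5227.
m = m₁·m₂ = (-0.2513)(+0.5227) = -0.131.

m = -0.131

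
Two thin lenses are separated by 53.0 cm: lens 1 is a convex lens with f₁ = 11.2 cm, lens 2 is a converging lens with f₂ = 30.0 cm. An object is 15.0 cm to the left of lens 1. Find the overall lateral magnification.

m = -4.17

Lens 1: 1/d_i1 = 1/(11.2) − 1/(15.0) = 0.02262, so d_i1 = 44.21 cm; m₁ = −d_i1/d_o1 = -2.947.
d_o2 = 53.0 − (44.21) = 8.790 cm.
Lens 2: 1/d_i2 = 1/(30.0) − 1/(8.790) = -0.08043, so d_i2 = -12.43 cm; m₂ = −d_i2/d_o2 = +1.414.
m = m₁·m₂ = (-2.947)(+1.414) = -4.17.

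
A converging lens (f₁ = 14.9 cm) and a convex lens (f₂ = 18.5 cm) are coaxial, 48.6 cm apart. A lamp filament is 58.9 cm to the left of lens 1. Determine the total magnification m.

Lens 1: 1/d_i1 = 1/(14.9) − 1/(58.9) = 0.05014, so d_i1 = 19.95 cm; m₁ = −d_i1/d_o1 = -0.3387.
d_o2 = 48.6 − (19.95) = 28.65 cm.
Lens 2: 1/d_i2 = 1/(18.5) − 1/(28.65) = 0.01915, so d_i2 = 52.22 cm; m₂ = −d_i2/d_o2 = -1.823.
m = m₁·m₂ = (-0.3387)(-1.823) = +0.617.

m = +0.617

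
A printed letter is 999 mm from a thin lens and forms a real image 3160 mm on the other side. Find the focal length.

f = 759 mm (converging)

Real image ⇒ d_i = +3160 mm.
1/f = 1/d_o + 1/d_i = 1/(999) + 1/(3160) = 0.001317, so f = 759 mm.
Since f is positive, the thin lens is converging.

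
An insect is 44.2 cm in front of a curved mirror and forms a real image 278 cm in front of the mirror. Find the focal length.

f = 38.1 cm (concave)

Real image ⇒ d_i = +278 cm.
1/f = 1/d_o + 1/d_i = 1/(44.2) + 1/(278) = 0.02622, so f = 38.1 cm.
Since f is positive, the curved mirror is concave.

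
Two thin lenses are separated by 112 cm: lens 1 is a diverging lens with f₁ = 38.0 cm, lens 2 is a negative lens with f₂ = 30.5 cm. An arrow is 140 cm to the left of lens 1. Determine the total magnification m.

f₁ = −38.0 cm (diverging).
Lens 1: 1/d_i1 = 1/(-38.0) − 1/(140) = -0.03346, so d_i1 = -29.89 cm; m₁ = −d_i1/d_o1 = +0.2135.
d_o2 = 112 − (-29.89) = 141.9 cm.
f₂ = −30.5 cm (diverging).
Lens 2: 1/d_i2 = 1/(-30.5) − 1/(141.9) = -0.03983, so d_i2 = -25.10 cm; m₂ = −d_i2/d_o2 = +0.1769.
m = m₁·m₂ = (+0.2135)(+0.1769) = +0.0378.

m = +0.0378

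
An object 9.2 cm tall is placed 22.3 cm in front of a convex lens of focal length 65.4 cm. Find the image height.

14.0 cm

1/d_i = 1/f − 1/d_o = 1/(65.40) − 1/(22.3) = -0.02955, so d_i = -33.84 cm.
m = −d_i/d_o = +1.517.
|h_i| = |m|·h_o = 1.517 × 9.2 = 14.0 cm. The image is virtual, upright and enlarged, on the same side as the object.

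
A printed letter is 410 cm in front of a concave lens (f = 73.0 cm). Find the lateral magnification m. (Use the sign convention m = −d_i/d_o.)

m = +0.151

For a concave lens, f = -73.0 cm.
1/d_i = 1/f − 1/d_o = 1/(-73.00) − 1/(410) = -0.01614, so d_i = -61.97 cm.
m = −d_i/d_o = −(-61.97)/(410) = +0.151.
The image is virtual, upright and reduced, on the same side as the object.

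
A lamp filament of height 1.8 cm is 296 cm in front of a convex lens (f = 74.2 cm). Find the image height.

0.602 cm

1/d_i = 1/f − 1/d_o = 1/(74.20) − 1/(296) = 0.01010, so d_i = 99.02 cm.
m = −d_i/d_o = -0.3345.
|h_i| = |m|·h_o = 0.3345 × 1.8 = 0.602 cm. The image is real, inverted and reduced, on the far side of the lens.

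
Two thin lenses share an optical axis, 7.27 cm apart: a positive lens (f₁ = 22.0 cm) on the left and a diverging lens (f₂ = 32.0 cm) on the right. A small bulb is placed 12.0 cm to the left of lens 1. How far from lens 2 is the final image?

16.4 cm

Lens 1: 1/d_i1 = 1/f₁ − 1/d_o1 = 1/(22.0) − 1/(12.0) = -0.03788, so d_i1 = -26.40 cm.
The intermediate image is 26.40 cm to the left of lens 1 (virtual), which is 7.27 − (-26.40) = 33.67 cm to the left of lens 2, so d_o2 = +33.67 cm.
Lens 2 is diverging, so f₂ = −32.0 cm.
Lens 2: 1/d_i2 = 1/f₂ − 1/d_o2 = 1/(-32.0) − 1/(33.67) = -0.06095, so d_i2 = -16.4 cm.
The final image is virtual, 16.4 cm to the left of lens 2 (overall magnification ≈ 1.1).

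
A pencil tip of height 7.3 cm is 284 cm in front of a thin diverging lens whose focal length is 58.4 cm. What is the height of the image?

1.25 cm

For a diverging lens, f = -58.4 cm.
1/d_i = 1/f − 1/d_o = 1/(-58.40) − 1/(284) = -0.02064, so d_i = -48.44 cm.
m = −d_i/d_o = +0.1706.
|h_i| = |m|·h_o = 0.1706 × 7.3 = 1.25 cm. The image is virtual, upright and reduced, on the same side as the object.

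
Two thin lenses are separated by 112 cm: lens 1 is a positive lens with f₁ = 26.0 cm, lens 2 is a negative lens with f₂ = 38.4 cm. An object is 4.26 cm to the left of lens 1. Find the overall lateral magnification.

Lens 1: 1/d_i1 = 1/(26.0) − 1/(4.26) = -0.1963, so d_i1 = -5.095 cm; m₁ = −d_i1/d_o1 = +1.196.
d_o2 = 112 − (-5.095) = 117.1 cm.
f₂ = −38.4 cm (diverging).
Lens 2: 1/d_i2 = 1/(-38.4) − 1/(117.1) = -0.03458, so d_i2 = -28.92 cm; m₂ = −d_i2/d_o2 = +0.2469.
m = m₁·m₂ = (+1.196)(+0.2469) = +0.295.

m = +0.295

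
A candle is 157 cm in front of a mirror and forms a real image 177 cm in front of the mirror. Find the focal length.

f = 83.2 cm (concave)

Real image ⇒ d_i = +177 cm.
1/f = 1/d_o + 1/d_i = 1/(157) + 1/(177) = 0.01202, so f = 83.2 cm.
Since f is positive, the mirror is concave.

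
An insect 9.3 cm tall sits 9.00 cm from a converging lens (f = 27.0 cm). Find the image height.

1/d_i = 1/f − 1/d_o = 1/(27.00) − 1/(9.00) = -0.07407, so d_i = -13.50 cm.
m = −d_i/d_o = +1.500.
|h_i| = |m|·h_o = 1.500 × 9.3 = 14.0 cm. The image is virtual, upright and enlarged, on the same side as the object.

14.0 cm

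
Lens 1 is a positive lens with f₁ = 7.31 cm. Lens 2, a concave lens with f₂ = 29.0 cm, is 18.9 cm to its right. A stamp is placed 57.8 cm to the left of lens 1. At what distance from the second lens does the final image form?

7.73 cm

Lens 1: 1/d_i1 = 1/f₁ − 1/d_o1 = 1/(7.31) − 1/(57.8) = 0.1195, so d_i1 = 8.368 cm.
The intermediate image is 8.368 cm to the right of lens 1, which is 18.9 − (8.368) = 10.53 cm to the left of lens 2, so d_o2 = +10.53 cm.
Lens 2 is diverging, so f₂ = −29.0 cm.
Lens 2: 1/d_i2 = 1/f₂ − 1/d_o2 = 1/(-29.0) − 1/(10.53) = -0.1294, so d_i2 = -7.73 cm.
The final image is virtual, 7.73 cm to the left of lens 2 (overall magnification ≈ -0.11).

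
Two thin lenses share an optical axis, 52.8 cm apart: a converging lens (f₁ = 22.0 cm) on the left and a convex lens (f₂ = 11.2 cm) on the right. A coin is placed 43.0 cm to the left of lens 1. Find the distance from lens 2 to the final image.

25.2 cm

Lens 1: 1/d_i1 = 1/f₁ − 1/d_o1 = 1/(22.0) − 1/(43.0) = 0.02220, so d_i1 = 45.05 cm.
The intermediate image is 45.05 cm to the right of lens 1, which is 52.8 − (45.05) = 7.750 cm to the left of lens 2, so d_o2 = +7.750 cm.
Lens 2: 1/d_i2 = 1/f₂ − 1/d_o2 = 1/(11.2) − 1/(7.750) = -0.03975, so d_i2 = -25.2 cm.
The final image is virtual, 25.2 cm to the left of lens 2 (overall magnification ≈ -3.4).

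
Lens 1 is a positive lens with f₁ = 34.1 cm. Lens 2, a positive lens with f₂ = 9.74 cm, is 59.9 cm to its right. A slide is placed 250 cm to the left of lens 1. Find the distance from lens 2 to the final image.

Lens 1: 1/d_i1 = 1/f₁ − 1/d_o1 = 1/(34.1) − 1/(250) = 0.02533, so d_i1 = 39.49 cm.
The intermediate image is 39.49 cm to the right of lens 1, which is 59.9 − (39.49) = 20.41 cm to the left of lens 2, so d_o2 = +20.41 cm.
Lens 2: 1/d_i2 = 1/f₂ − 1/d_o2 = 1/(9.74) − 1/(20.41) = 0.05367, so d_i2 = 18.6 cm.
The final image is real, 18.6 cm to the right of lens 2 (overall magnification ≈ 0.14).

18.6 cm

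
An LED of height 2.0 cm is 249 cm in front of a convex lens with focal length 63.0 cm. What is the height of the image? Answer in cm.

0.677 cm

1/d_i = 1/f − 1/d_o = 1/(63.00) − 1/(249) = 0.01186, so d_i = 84.34 cm.
m = −d_i/d_o = -0.3387.
|h_i| = |m|·h_o = 0.3387 × 2.0 = 0.677 cm. The image is real, inverted and reduced, on the far side of the lens.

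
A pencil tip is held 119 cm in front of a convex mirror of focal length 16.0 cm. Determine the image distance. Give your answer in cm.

14.1 cm

For a convex mirror, f = -16.0 cm.
Mirror equation: 1/s_i = 1/f − 1/s_o = 1/(-16.00) − 1/(119) = -0.06250 − 0.008403 = -0.07090, so s_i = -14.1 cm.
The image is virtual, upright and reduced, behind the mirror.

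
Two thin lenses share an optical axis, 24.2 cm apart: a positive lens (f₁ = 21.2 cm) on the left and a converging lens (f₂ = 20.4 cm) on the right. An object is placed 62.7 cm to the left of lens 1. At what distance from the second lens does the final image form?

Lens 1: 1/d_i1 = 1/f₁ − 1/d_o1 = 1/(21.2) − 1/(62.7) = 0.03122, so d_i1 = 32.03 cm.
The intermediate image is 32.03 cm to the right of lens 1, which lies 7.830 cm to the right of lens 2 — a virtual object — so d_o2 = −7.830 cm.
Lens 2: 1/d_i2 = 1/f₂ − 1/d_o2 = 1/(20.4) − 1/(-7.830) = 0.1767, so d_i2 = 5.66 cm.
The final image is real, 5.66 cm to the right of lens 2 (overall magnification ≈ -0.37).

5.66 cm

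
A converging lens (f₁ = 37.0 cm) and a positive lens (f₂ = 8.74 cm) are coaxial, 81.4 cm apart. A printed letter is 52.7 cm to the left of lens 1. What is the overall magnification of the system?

Lens 1: 1/d_i1 = 1/(37.0) − 1/(52.7) = 0.008052, so d_i1 = 124.2 cm; m₁ = −d_i1/d_o1 = -2.357.
d_o2 = 81.4 − (124.2) = -42.80 cm (virtual object).
Lens 2: 1/d_i2 = 1/(8.74) − 1/(-42.80) = 0.1378, so d_i2 = 7.258 cm; m₂ = −d_i2/d_o2 = +0.1696.
m = m₁·m₂ = (-2.357)(+0.1696) = -0.400.

m = -0.400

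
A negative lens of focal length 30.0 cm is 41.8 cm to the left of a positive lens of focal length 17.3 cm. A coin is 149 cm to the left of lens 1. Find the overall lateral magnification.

m = -0.0586

f₁ = −30.0 cm (diverging).
Lens 1: 1/d_i1 = 1/(-30.0) − 1/(149) = -0.04004, so d_i1 = -24.97 cm; m₁ = −d_i1/d_o1 = +0.1676.
d_o2 = 41.8 − (-24.97) = 66.77 cm.
Lens 2: 1/d_i2 = 1/(17.3) − 1/(66.77) = 0.04283, so d_i2 = 23.35 cm; m₂ = −d_i2/d_o2 = -0.3497.
m = m₁·m₂ = (+0.1676)(-0.3497) = -0.0586.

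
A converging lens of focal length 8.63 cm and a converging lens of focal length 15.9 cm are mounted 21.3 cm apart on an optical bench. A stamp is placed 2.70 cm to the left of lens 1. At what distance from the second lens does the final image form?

43.0 cm

Lens 1: 1/d_i1 = 1/f₁ − 1/d_o1 = 1/(8.63) − 1/(2.70) = -0.2545, so d_i1 = -3.929 cm.
The intermediate image is 3.929 cm to the left of lens 1 (virtual), which is 21.3 − (-3.929) = 25.23 cm to the left of lens 2, so d_o2 = +25.23 cm.
Lens 2: 1/d_i2 = 1/f₂ − 1/d_o2 = 1/(15.9) − 1/(25.23) = 0.02326, so d_i2 = 43.0 cm.
The final image is real, 43.0 cm to the right of lens 2 (overall magnification ≈ -2.5).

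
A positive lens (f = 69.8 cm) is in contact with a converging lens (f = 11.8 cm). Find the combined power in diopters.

P = +9.91 D

P₁ = 1/f₁ = 1/(0.698 m) = +1.433 D; P₂ = 1/f₂ = 1/(0.118 m) = +8.475 D.
For thin lenses in contact, P = P₁ + P₂ = (+1.433) + (+8.475) = +9.91 D.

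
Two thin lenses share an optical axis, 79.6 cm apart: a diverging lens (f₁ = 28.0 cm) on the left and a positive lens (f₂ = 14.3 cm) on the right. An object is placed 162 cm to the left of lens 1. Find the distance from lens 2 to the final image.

Lens 1 is diverging, so f₁ = −28.0 cm.
Lens 1: 1/d_i1 = 1/f₁ − 1/d_o1 = 1/(-28.0) − 1/(162) = -0.04189, so d_i1 = -23.87 cm.
The intermediate image is 23.87 cm to the left of lens 1 (virtual), which is 79.6 − (-23.87) = 103.5 cm to the left of lens 2, so d_o2 = +103.5 cm.
Lens 2: 1/d_i2 = 1/f₂ − 1/d_o2 = 1/(14.3) − 1/(103.5) = 0.06027, so d_i2 = 16.6 cm.
The final image is real, 16.6 cm to the right of lens 2 (overall magnification ≈ -0.024).

16.6 cm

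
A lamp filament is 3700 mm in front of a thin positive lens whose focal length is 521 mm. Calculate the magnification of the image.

1/d_i = 1/f − 1/d_o = 1/(521.0) − 1/(3700) = 0.001649, so d_i = 606.4 mm.
m = −d_i/d_o = −(606.4)/(3700) = -0.164.
The image is real, inverted and reduced, on the far side of the lens.

m = -0.164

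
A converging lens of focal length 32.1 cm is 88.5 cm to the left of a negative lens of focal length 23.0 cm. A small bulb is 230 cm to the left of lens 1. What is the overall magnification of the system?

Lens 1: 1/d_i1 = 1/(32.1) − 1/(230) = 0.02680, so d_i1 = 37.31 cm; m₁ = −d_i1/d_o1 = -0.1622.
d_o2 = 88.5 − (37.31) = 51.19 cm.
f₂ = −23.0 cm (diverging).
Lens 2: 1/d_i2 = 1/(-23.0) − 1/(51.19) = -0.06301, so d_i2 = -15.87 cm; m₂ = −d_i2/d_o2 = +0.3100.
m = m₁·m₂ = (-0.1622)(+0.3100) = -0.0503.

m = -0.0503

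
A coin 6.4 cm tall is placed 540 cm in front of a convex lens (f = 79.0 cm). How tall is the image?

1/d_i = 1/f − 1/d_o = 1/(79.00) − 1/(540) = 0.01081, so d_i = 92.54 cm.
m = −d_i/d_o = -0.1714.
|h_i| = |m|·h_o = 0.1714 × 6.4 = 1.10 cm. The image is real, inverted and reduced, on the far side of the lens.

1.10 cm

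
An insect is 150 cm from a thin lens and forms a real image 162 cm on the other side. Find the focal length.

Real image ⇒ d_i = +162 cm.
1/f = 1/d_o + 1/d_i = 1/(150) + 1/(162) = 0.01284, so f = 77.9 cm.
Since f is positive, the thin lens is converging.

f = 77.9 cm (converging)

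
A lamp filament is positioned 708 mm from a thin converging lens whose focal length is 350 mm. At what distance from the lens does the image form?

692 mm

Thin-lens equation: 1/s_i = 1/f − 1/s_o = 1/(350.0) − 1/(708) = 0.002857 − 0.001412 = 0.001445, so s_i = 692 mm.
The image is real, inverted and reduced, on the far side of the lens.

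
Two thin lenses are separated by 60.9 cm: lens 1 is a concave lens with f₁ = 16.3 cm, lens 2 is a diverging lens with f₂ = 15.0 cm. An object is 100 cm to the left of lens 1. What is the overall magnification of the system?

m = +0.0234

f₁ = −16.3 cm (diverging).
Lens 1: 1/d_i1 = 1/(-16.3) − 1/(100) = -0.07135, so d_i1 = -14.02 cm; m₁ = −d_i1/d_o1 = +0.1402.
d_o2 = 60.9 − (-14.02) = 74.92 cm.
f₂ = −15.0 cm (diverging).
Lens 2: 1/d_i2 = 1/(-15.0) − 1/(74.92) = -0.08001, so d_i2 = -12.50 cm; m₂ = −d_i2/d_o2 = +0.1668.
m = m₁·m₂ = (+0.1402)(+0.1668) = +0.0234.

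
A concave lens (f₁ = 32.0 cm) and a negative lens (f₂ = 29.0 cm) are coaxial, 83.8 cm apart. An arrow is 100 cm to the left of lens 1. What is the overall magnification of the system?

m = +0.0513

f₁ = −32.0 cm (diverging).
Lens 1: 1/d_i1 = 1/(-32.0) − 1/(100) = -0.04125, so d_i1 = -24.24 cm; m₁ = −d_i1/d_o1 = +0.2424.
d_o2 = 83.8 − (-24.24) = 108.0 cm.
f₂ = −29.0 cm (diverging).
Lens 2: 1/d_i2 = 1/(-29.0) − 1/(108.0) = -0.04374, so d_i2 = -22.86 cm; m₂ = −d_i2/d_o2 = +0.2117.
m = m₁·m₂ = (+0.2424)(+0.2117) = +0.0513.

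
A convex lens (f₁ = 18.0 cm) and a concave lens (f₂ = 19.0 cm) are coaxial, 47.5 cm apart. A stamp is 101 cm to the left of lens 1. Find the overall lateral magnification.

Lens 1: 1/d_i1 = 1/(18.0) − 1/(101) = 0.04565, so d_i1 = 21.90 cm; m₁ = −d_i1/d_o1 = -0.2168.
d_o2 = 47.5 − (21.90) = 25.60 cm.
f₂ = −19.0 cm (diverging).
Lens 2: 1/d_i2 = 1/(-19.0) − 1/(25.60) = -0.09169, so d_i2 = -10.91 cm; m₂ = −d_i2/d_o2 = +0.4260.
m = m₁·m₂ = (-0.2168)(+0.4260) = -0.0924.

m = -0.0924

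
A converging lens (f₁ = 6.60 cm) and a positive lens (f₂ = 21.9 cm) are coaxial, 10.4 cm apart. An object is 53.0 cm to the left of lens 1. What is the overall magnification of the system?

m = -0.164

Lens 1: 1/d_i1 = 1/(6.60) − 1/(53.0) = 0.1326, so d_i1 = 7.539 cm; m₁ = −d_i1/d_o1 = -0.1422.
d_o2 = 10.4 − (7.539) = 2.861 cm.
Lens 2: 1/d_i2 = 1/(21.9) − 1/(2.861) = -0.3039, so d_i2 = -3.291 cm; m₂ = −d_i2/d_o2 = +1.150.
m = m₁·m₂ = (-0.1422)(+1.150) = -0.164.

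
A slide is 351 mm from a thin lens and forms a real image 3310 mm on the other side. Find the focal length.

Real image ⇒ d_i = +3310 mm.
1/f = 1/d_o + 1/d_i = 1/(351) + 1/(3310) = 0.003151, so f = 317 mm.
Since f is positive, the thin lens is converging.

f = 317 mm (converging)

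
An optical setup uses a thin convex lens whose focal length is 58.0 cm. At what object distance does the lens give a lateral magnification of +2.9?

38.0 cm

m = −d_i/d_o ⇒ d_i = −m·d_o.
1/f = 1/d_o + 1/d_i = 1/d_o − 1/(m·d_o) = (1 − 1/m)/d_o, so d_o = f(1 − 1/m) = (58.00)(1 − 1/(+2.9)) = 38.0 cm.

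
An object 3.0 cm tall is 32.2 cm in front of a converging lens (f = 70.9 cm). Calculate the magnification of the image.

1/d_i = 1/f − 1/d_o = 1/(70.90) − 1/(32.2) = -0.01695, so d_i = -58.99 cm.
m = −d_i/d_o = −(-58.99)/(32.2) = +1.83.
The image is virtual, upright and enlarged, on the same side as the object.

m = +1.83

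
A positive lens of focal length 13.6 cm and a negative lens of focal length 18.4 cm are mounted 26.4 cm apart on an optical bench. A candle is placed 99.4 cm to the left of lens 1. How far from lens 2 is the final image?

Lens 1: 1/d_i1 = 1/f₁ − 1/d_o1 = 1/(13.6) − 1/(99.4) = 0.06347, so d_i1 = 15.76 cm.
The intermediate image is 15.76 cm to the right of lens 1, which is 26.4 − (15.76) = 10.64 cm to the left of lens 2, so d_o2 = +10.64 cm.
Lens 2 is diverging, so f₂ = −18.4 cm.
Lens 2: 1/d_i2 = 1/f₂ − 1/d_o2 = 1/(-18.4) − 1/(10.64) = -0.1483, so d_i2 = -6.74 cm.
The final image is virtual, 6.74 cm to the left of lens 2 (overall magnification ≈ -0.10).

6.74 cm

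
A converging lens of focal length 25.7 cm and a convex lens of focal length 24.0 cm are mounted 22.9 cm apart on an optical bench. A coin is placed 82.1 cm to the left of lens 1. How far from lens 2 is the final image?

9.04 cm

Lens 1: 1/d_i1 = 1/f₁ − 1/d_o1 = 1/(25.7) − 1/(82.1) = 0.02673, so d_i1 = 37.41 cm.
The intermediate image is 37.41 cm to the right of lens 1, which lies 14.51 cm to the right of lens 2 — a virtual object — so d_o2 = −14.51 cm.
Lens 2: 1/d_i2 = 1/f₂ − 1/d_o2 = 1/(24.0) − 1/(-14.51) = 0.1106, so d_i2 = 9.04 cm.
The final image is real, 9.04 cm to the right of lens 2 (overall magnification ≈ -0.28).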